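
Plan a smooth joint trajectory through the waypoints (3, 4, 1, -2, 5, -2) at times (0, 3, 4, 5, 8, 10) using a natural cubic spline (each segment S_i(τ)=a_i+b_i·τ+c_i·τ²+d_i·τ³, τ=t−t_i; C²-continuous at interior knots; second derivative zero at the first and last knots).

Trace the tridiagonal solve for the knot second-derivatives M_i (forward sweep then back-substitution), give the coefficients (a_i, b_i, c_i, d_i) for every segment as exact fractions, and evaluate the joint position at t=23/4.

Δ: Δ0=1/3, Δ1=-3, Δ2=-3, Δ3=7/3, Δ4=-7/2
row 1: diag=8, rhs=-20; c'=1/8, d'=-5/2
row 2: denom=4−1·1/8=31/8; d'=(0−1·-5/2)/(31/8)=20/31
row 3: denom=8−1·8/31=240/31; d'=(32−1·20/31)/(240/31)=81/20
row 4: denom=10−3·31/80=707/80; d'=(-35−3·81/20)/(707/80)=-3772/707
back: M4=-3772/707
back: M3=81/20−31/80·-3772/707=4325/707
back: M2=20/31−8/31·4325/707=-660/707
back: M1=-5/2−1/8·-660/707=-1685/707
M: M0=0, M1=-1685/707, M2=-660/707, M3=4325/707, M4=-3772/707, M5=0
seg 0: a=3, c=M0/2=0, d=(M1−M0)/(6·3)=-1685/12726, b=Δ0−h0·(2M0+M1)/6=6469/4242
seg 1: a=4, c=M1/2=-1685/1414, d=(M2−M1)/(6·1)=1025/4242, b=Δ1−h1·(2M1+M2)/6=-4348/2121
seg 2: a=1, c=M2/2=-330/707, d=(M3−M2)/(6·1)=4985/4242, b=Δ2−h2·(2M2+M3)/6=-15731/4242
seg 3: a=-2, c=M3/2=4325/1414, d=(M4−M3)/(6·3)=-2699/4242, b=Δ3−h3·(2M3+M4)/6=-2368/2121
seg 4: a=5, c=M4/2=-1886/707, d=(M5−M4)/(6·2)=943/2121, b=Δ4−h4·(2M4+M5)/6=241/4242
t_q=23/4 → seg 3, τ=3/4; S=-2+-2368/2121·τ+4325/1414·τ²+-2699/4242·τ³=-125359/90496

  seg 0: a=3 b=6469/4242 c=0 d=-1685/12726
  seg 1: a=4 b=-4348/2121 c=-1685/1414 d=1025/4242
  seg 2: a=1 b=-15731/4242 c=-330/707 d=4985/4242
  seg 3: a=-2 b=-2368/2121 c=4325/1414 d=-2699/4242
  seg 4: a=5 b=241/4242 c=-1886/707 d=943/2121
S(23/4) = -125359/90496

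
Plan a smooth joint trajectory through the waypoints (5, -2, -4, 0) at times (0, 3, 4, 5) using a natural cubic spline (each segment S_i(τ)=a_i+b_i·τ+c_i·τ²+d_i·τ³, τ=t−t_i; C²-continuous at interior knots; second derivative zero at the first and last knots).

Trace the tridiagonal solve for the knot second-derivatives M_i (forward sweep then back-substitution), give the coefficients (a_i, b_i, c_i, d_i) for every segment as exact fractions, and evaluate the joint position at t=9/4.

  seg 0: a=5 b=-175/93 c=0 d=-14/279
  seg 1: a=-2 b=-301/93 c=-14/31 d=157/93
  seg 2: a=-4 b=86/93 c=143/31 d=-143/93
S(9/4) = 193/992

Δ: Δ0=-7/3, Δ1=-2, Δ2=4
row 1: diag=8, rhs=2; c'=1/8, d'=1/4
row 2: denom=4−1·1/8=31/8; d'=(36−1·1/4)/(31/8)=286/31
back: M2=286/31
back: M1=1/4−1/8·286/31=-28/31
M: M0=0, M1=-28/31, M2=286/31, M3=0
seg 0: a=5, c=M0/2=0, d=(M1−M0)/(6·3)=-14/279, b=Δ0−h0·(2M0+M1)/6=-175/93
seg 1: a=-2, c=M1/2=-14/31, d=(M2−M1)/(6·1)=157/93, b=Δ1−h1·(2M1+M2)/6=-301/93
seg 2: a=-4, c=M2/2=143/31, d=(M3−M2)/(6·1)=-143/93, b=Δ2−h2·(2M2+M3)/6=86/93
t_q=9/4 → seg 0, τ=9/4; S=5+-175/93·τ+0·τ²+-14/279·τ³=193/992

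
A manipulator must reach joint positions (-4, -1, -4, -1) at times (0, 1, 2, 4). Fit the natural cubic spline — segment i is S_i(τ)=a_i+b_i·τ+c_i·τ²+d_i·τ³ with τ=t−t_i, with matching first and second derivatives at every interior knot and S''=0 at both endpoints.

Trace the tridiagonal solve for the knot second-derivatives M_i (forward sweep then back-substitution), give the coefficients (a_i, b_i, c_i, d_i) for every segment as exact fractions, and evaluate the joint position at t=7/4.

Δ: Δ0=3, Δ1=-3, Δ2=3/2
row 1: diag=4, rhs=-36; c'=1/4, d'=-9
row 2: denom=6−1·1/4=23/4; d'=(27−1·-9)/(23/4)=144/23
back: M2=144/23
back: M1=-9−1/4·144/23=-243/23
M: M0=0, M1=-243/23, M2=144/23, M3=0
seg 0: a=-4, c=M0/2=0, d=(M1−M0)/(6·1)=-81/46, b=Δ0−h0·(2M0+M1)/6=219/46
seg 1: a=-1, c=M1/2=-243/46, d=(M2−M1)/(6·1)=129/46, b=Δ1−h1·(2M1+M2)/6=-12/23
seg 2: a=-4, c=M2/2=72/23, d=(M3−M2)/(6·2)=-12/23, b=Δ2−h2·(2M2+M3)/6=-123/46
t_q=7/4 → seg 1, τ=3/4; S=-1+-12/23·τ+-243/46·τ²+129/46·τ³=-407/128

  seg 0: a=-4 b=219/46 c=0 d=-81/46
  seg 1: a=-1 b=-12/23 c=-243/46 d=129/46
  seg 2: a=-4 b=-123/46 c=72/23 d=-12/23
S(7/4) = -407/128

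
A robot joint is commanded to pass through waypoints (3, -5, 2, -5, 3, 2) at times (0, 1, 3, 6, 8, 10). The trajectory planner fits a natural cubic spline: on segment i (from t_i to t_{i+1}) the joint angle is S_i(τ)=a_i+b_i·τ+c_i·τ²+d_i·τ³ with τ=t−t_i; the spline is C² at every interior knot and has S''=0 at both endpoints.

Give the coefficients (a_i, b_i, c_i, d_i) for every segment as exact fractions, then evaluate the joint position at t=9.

  seg 0: a=3 b=-59623/5736 c=0 d=13735/5736
  seg 1: a=-5 b=-9209/2868 c=13735/1912 d=-10979/5736
  seg 2: a=2 b=7327/2868 c=-8223/1912 d=15323/17208
  seg 3: a=-5 b=4547/5736 c=1775/478 d=-24203/22944
  seg 4: a=3 b=8569/2868 c=-10003/3824 d=10003/22944
S(9) = 29123/7648

Δ: Δ0=-8, Δ1=7/2, Δ2=-7/3, Δ3=4, Δ4=-1/2
row 1: diag=6, rhs=69; c'=1/3, d'=23/2
row 2: denom=10−2·1/3=28/3; d'=(-35−2·23/2)/(28/3)=-87/14
row 3: denom=10−3·9/28=253/28; d'=(38−3·-87/14)/(253/28)=1586/253
row 4: denom=8−2·56/253=1912/253; d'=(-27−2·1586/253)/(1912/253)=-10003/1912
back: M4=-10003/1912
back: M3=1586/253−56/253·-10003/1912=1775/239
back: M2=-87/14−9/28·1775/239=-8223/956
back: M1=23/2−1/3·-8223/956=13735/956
M: M0=0, M1=13735/956, M2=-8223/956, M3=1775/239, M4=-10003/1912, M5=0
seg 0: a=3, c=M0/2=0, d=(M1−M0)/(6·1)=13735/5736, b=Δ0−h0·(2M0+M1)/6=-59623/5736
seg 1: a=-5, c=M1/2=13735/1912, d=(M2−M1)/(6·2)=-10979/5736, b=Δ1−h1·(2M1+M2)/6=-9209/2868
seg 2: a=2, c=M2/2=-8223/1912, d=(M3−M2)/(6·3)=15323/17208, b=Δ2−h2·(2M2+M3)/6=7327/2868
seg 3: a=-5, c=M3/2=1775/478, d=(M4−M3)/(6·2)=-24203/22944, b=Δ3−h3·(2M3+M4)/6=4547/5736
seg 4: a=3, c=M4/2=-10003/3824, d=(M5−M4)/(6·2)=10003/22944, b=Δ4−h4·(2M4+M5)/6=8569/2868
t_q=9 → seg 4, τ=1; S=3+8569/2868·τ+-10003/3824·τ²+10003/22944·τ³=29123/7648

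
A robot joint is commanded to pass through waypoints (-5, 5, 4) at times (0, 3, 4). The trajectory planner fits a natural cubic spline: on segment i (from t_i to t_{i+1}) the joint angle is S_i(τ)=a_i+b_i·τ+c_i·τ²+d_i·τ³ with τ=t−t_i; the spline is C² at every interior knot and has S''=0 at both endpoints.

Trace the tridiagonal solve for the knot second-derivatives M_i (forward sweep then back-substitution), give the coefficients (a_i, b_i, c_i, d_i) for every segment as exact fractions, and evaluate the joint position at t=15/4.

Δ: Δ0=10/3, Δ1=-1
row 1: diag=8, rhs=-26; c'=1/8, d'=-13/4
back: M1=-13/4
M: M0=0, M1=-13/4, M2=0
seg 0: a=-5, c=M0/2=0, d=(M1−M0)/(6·3)=-13/72, b=Δ0−h0·(2M0+M1)/6=119/24
seg 1: a=5, c=M1/2=-13/8, d=(M2−M1)/(6·1)=13/24, b=Δ1−h1·(2M1+M2)/6=1/12
t_q=15/4 → seg 1, τ=3/4; S=5+1/12·τ+-13/8·τ²+13/24·τ³=2241/512

  seg 0: a=-5 b=119/24 c=0 d=-13/72
  seg 1: a=5 b=1/12 c=-13/8 d=13/24
S(15/4) = 2241/512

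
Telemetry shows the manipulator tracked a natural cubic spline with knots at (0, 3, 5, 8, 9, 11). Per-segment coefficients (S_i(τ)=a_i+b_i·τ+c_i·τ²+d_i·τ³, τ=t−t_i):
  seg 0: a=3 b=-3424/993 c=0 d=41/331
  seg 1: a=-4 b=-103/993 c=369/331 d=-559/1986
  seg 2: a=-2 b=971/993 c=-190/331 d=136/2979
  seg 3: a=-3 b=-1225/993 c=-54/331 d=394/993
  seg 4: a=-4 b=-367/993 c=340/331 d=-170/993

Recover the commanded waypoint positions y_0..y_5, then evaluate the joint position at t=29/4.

y_0=3 y_1=-4 y_2=-2 y_3=-3 y_4=-4 y_5=-2
S(29/4) = -1447/662

y_0 = S_0(0) = a_0 = 3
y_1 = S_1(0) = a_1 = -4
y_2 = S_2(0) = a_2 = -2
y_3 = S_3(0) = a_3 = -3
y_4 = S_4(0) = a_4 = -4
y_5 = S_4(2) = -2
t_q=29/4 is in segment 2 (τ=9/4); S_2(τ)=-1447/662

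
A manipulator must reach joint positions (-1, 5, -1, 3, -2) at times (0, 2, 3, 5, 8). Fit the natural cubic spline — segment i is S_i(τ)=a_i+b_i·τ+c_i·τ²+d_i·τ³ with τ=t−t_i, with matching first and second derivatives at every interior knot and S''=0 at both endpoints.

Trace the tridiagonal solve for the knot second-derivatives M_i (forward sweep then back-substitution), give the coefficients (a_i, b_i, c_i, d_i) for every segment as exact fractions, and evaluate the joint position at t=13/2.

  seg 0: a=-1 b=3241/489 c=0 d=-887/978
  seg 1: a=5 b=-2081/489 c=-887/163 d=1808/489
  seg 2: a=-1 b=-1979/489 c=921/163 d=-2569/1956
  seg 3: a=3 b=1366/489 c=-727/326 d=727/2934
S(13/2) = 7847/2608

Δ: Δ0=3, Δ1=-6, Δ2=2, Δ3=-5/3
row 1: diag=6, rhs=-54; c'=1/6, d'=-9
row 2: denom=6−1·1/6=35/6; d'=(48−1·-9)/(35/6)=342/35
row 3: denom=10−2·12/35=326/35; d'=(-22−2·342/35)/(326/35)=-727/163
back: M3=-727/163
back: M2=342/35−12/35·-727/163=1842/163
back: M1=-9−1/6·1842/163=-1774/163
M: M0=0, M1=-1774/163, M2=1842/163, M3=-727/163, M4=0
seg 0: a=-1, c=M0/2=0, d=(M1−M0)/(6·2)=-887/978, b=Δ0−h0·(2M0+M1)/6=3241/489
seg 1: a=5, c=M1/2=-887/163, d=(M2−M1)/(6·1)=1808/489, b=Δ1−h1·(2M1+M2)/6=-2081/489
seg 2: a=-1, c=M2/2=921/163, d=(M3−M2)/(6·2)=-2569/1956, b=Δ2−h2·(2M2+M3)/6=-1979/489
seg 3: a=3, c=M3/2=-727/326, d=(M4−M3)/(6·3)=727/2934, b=Δ3−h3·(2M3+M4)/6=1366/489
t_q=13/2 → seg 3, τ=3/2; S=3+1366/489·τ+-727/326·τ²+727/2934·τ³=7847/2608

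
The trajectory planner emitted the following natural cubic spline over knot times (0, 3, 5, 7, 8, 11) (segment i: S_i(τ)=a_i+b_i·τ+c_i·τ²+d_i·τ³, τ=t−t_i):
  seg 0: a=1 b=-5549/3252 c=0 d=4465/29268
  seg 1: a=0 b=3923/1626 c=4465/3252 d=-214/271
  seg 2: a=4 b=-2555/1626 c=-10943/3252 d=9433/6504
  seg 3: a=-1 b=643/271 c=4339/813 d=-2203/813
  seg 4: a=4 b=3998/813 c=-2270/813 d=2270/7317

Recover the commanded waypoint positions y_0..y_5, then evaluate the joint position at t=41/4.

y_0=1 y_1=0 y_2=4 y_3=-1 y_4=4 y_5=2
S(41/4) = 38705/8672

y_0 = S_0(0) = a_0 = 1
y_1 = S_1(0) = a_1 = 0
y_2 = S_2(0) = a_2 = 4
y_3 = S_3(0) = a_3 = -1
y_4 = S_4(0) = a_4 = 4
y_5 = S_4(3) = 2
t_q=41/4 is in segment 4 (τ=9/4); S_4(τ)=38705/8672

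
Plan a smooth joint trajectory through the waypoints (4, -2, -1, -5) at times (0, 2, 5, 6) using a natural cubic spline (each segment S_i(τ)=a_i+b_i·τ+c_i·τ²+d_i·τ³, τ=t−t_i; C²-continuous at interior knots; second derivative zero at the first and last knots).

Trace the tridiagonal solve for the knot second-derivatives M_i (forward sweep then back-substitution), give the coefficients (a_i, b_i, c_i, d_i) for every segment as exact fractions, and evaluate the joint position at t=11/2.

Δ: Δ0=-3, Δ1=1/3, Δ2=-4
row 1: diag=10, rhs=20; c'=3/10, d'=2
row 2: denom=8−3·3/10=71/10; d'=(-26−3·2)/(71/10)=-320/71
back: M2=-320/71
back: M1=2−3/10·-320/71=238/71
M: M0=0, M1=238/71, M2=-320/71, M3=0
seg 0: a=4, c=M0/2=0, d=(M1−M0)/(6·2)=119/426, b=Δ0−h0·(2M0+M1)/6=-877/213
seg 1: a=-2, c=M1/2=119/71, d=(M2−M1)/(6·3)=-31/71, b=Δ1−h1·(2M1+M2)/6=-163/213
seg 2: a=-1, c=M2/2=-160/71, d=(M3−M2)/(6·1)=160/213, b=Δ2−h2·(2M2+M3)/6=-532/213
t_q=11/2 → seg 2, τ=1/2; S=-1+-532/213·τ+-160/71·τ²+160/213·τ³=-193/71

  seg 0: a=4 b=-877/213 c=0 d=119/426
  seg 1: a=-2 b=-163/213 c=119/71 d=-31/71
  seg 2: a=-1 b=-532/213 c=-160/71 d=160/213
S(11/2) = -193/71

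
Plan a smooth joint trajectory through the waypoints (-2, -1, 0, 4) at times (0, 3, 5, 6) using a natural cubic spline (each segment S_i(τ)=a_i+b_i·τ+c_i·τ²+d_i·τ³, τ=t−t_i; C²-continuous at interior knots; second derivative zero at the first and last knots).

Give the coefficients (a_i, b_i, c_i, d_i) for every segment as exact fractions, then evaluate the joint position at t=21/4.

  seg 0: a=-2 b=55/84 c=0 d=-1/28
  seg 1: a=-1 b=-13/42 c=-9/28 d=61/168
  seg 2: a=0 b=58/21 c=13/7 d=-13/21
S(21/4) = 51/64

Δ: Δ0=1/3, Δ1=1/2, Δ2=4
row 1: diag=10, rhs=1; c'=1/5, d'=1/10
row 2: denom=6−2·1/5=28/5; d'=(21−2·1/10)/(28/5)=26/7
back: M2=26/7
back: M1=1/10−1/5·26/7=-9/14
M: M0=0, M1=-9/14, M2=26/7, M3=0
seg 0: a=-2, c=M0/2=0, d=(M1−M0)/(6·3)=-1/28, b=Δ0−h0·(2M0+M1)/6=55/84
seg 1: a=-1, c=M1/2=-9/28, d=(M2−M1)/(6·2)=61/168, b=Δ1−h1·(2M1+M2)/6=-13/42
seg 2: a=0, c=M2/2=13/7, d=(M3−M2)/(6·1)=-13/21, b=Δ2−h2·(2M2+M3)/6=58/21
t_q=21/4 → seg 2, τ=1/4; S=0+58/21·τ+13/7·τ²+-13/21·τ³=51/64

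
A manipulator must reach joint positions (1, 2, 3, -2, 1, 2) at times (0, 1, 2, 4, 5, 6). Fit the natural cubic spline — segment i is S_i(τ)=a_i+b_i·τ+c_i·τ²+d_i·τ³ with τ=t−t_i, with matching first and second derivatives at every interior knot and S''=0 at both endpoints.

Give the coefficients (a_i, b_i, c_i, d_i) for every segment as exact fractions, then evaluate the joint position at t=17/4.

  seg 0: a=1 b=673/930 c=0 d=257/930
  seg 1: a=2 b=722/465 c=257/310 d=-257/186
  seg 2: a=3 b=-869/930 c=-514/155 d=19/15
  seg 3: a=-2 b=931/930 c=664/155 d=-425/186
  seg 4: a=1 b=1262/465 c=-797/310 d=797/930
S(17/4) = -30111/19840

Δ: Δ0=1, Δ1=1, Δ2=-5/2, Δ3=3, Δ4=1
row 1: diag=4, rhs=0; c'=1/4, d'=0
row 2: denom=6−1·1/4=23/4; d'=(-21−1·0)/(23/4)=-84/23
row 3: denom=6−2·8/23=122/23; d'=(33−2·-84/23)/(122/23)=927/122
row 4: denom=4−1·23/122=465/122; d'=(-12−1·927/122)/(465/122)=-797/155
back: M4=-797/155
back: M3=927/122−23/122·-797/155=1328/155
back: M2=-84/23−8/23·1328/155=-1028/155
back: M1=0−1/4·-1028/155=257/155
M: M0=0, M1=257/155, M2=-1028/155, M3=1328/155, M4=-797/155, M5=0
seg 0: a=1, c=M0/2=0, d=(M1−M0)/(6·1)=257/930, b=Δ0−h0·(2M0+M1)/6=673/930
seg 1: a=2, c=M1/2=257/310, d=(M2−M1)/(6·1)=-257/186, b=Δ1−h1·(2M1+M2)/6=722/465
seg 2: a=3, c=M2/2=-514/155, d=(M3−M2)/(6·2)=19/15, b=Δ2−h2·(2M2+M3)/6=-869/930
seg 3: a=-2, c=M3/2=664/155, d=(M4−M3)/(6·1)=-425/186, b=Δ3−h3·(2M3+M4)/6=931/930
seg 4: a=1, c=M4/2=-797/310, d=(M5−M4)/(6·1)=797/930, b=Δ4−h4·(2M4+M5)/6=1262/465
t_q=17/4 → seg 3, τ=1/4; S=-2+931/930·τ+664/155·τ²+-425/186·τ³=-30111/19840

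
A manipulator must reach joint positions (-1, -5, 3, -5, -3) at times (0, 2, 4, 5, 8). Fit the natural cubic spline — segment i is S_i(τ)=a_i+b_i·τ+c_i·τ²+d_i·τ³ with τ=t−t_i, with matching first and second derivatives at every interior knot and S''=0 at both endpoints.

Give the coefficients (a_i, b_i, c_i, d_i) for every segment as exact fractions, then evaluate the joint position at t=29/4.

  seg 0: a=-1 b=-1253/258 c=0 d=737/1032
  seg 1: a=-5 b=479/129 c=737/172 d=-2137/1032
  seg 2: a=3 b=-1031/258 c=-350/43 d=1067/258
  seg 3: a=-5 b=-1015/129 c=367/86 d=-367/774
S(29/4) = -35779/5504

Δ: Δ0=-2, Δ1=4, Δ2=-8, Δ3=2/3
row 1: diag=8, rhs=36; c'=1/4, d'=9/2
row 2: denom=6−2·1/4=11/2; d'=(-72−2·9/2)/(11/2)=-162/11
row 3: denom=8−1·2/11=86/11; d'=(52−1·-162/11)/(86/11)=367/43
back: M3=367/43
back: M2=-162/11−2/11·367/43=-700/43
back: M1=9/2−1/4·-700/43=737/86
M: M0=0, M1=737/86, M2=-700/43, M3=367/43, M4=0
seg 0: a=-1, c=M0/2=0, d=(M1−M0)/(6·2)=737/1032, b=Δ0−h0·(2M0+M1)/6=-1253/258
seg 1: a=-5, c=M1/2=737/172, d=(M2−M1)/(6·2)=-2137/1032, b=Δ1−h1·(2M1+M2)/6=479/129
seg 2: a=3, c=M2/2=-350/43, d=(M3−M2)/(6·1)=1067/258, b=Δ2−h2·(2M2+M3)/6=-1031/258
seg 3: a=-5, c=M3/2=367/86, d=(M4−M3)/(6·3)=-367/774, b=Δ3−h3·(2M3+M4)/6=-1015/129
t_q=29/4 → seg 3, τ=9/4; S=-5+-1015/129·τ+367/86·τ²+-367/774·τ³=-35779/5504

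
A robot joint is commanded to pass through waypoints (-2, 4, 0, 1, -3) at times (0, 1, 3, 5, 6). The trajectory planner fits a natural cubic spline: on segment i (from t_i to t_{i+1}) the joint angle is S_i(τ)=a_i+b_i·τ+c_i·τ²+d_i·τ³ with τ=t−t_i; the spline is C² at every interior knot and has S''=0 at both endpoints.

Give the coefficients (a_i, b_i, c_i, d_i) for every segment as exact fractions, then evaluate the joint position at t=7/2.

Δ: Δ0=6, Δ1=-2, Δ2=1/2, Δ3=-4
row 1: diag=6, rhs=-48; c'=1/3, d'=-8
row 2: denom=8−2·1/3=22/3; d'=(15−2·-8)/(22/3)=93/22
row 3: denom=6−2·3/11=60/11; d'=(-27−2·93/22)/(60/11)=-13/2
back: M3=-13/2
back: M2=93/22−3/11·-13/2=6
back: M1=-8−1/3·6=-10
M: M0=0, M1=-10, M2=6, M3=-13/2, M4=0
seg 0: a=-2, c=M0/2=0, d=(M1−M0)/(6·1)=-5/3, b=Δ0−h0·(2M0+M1)/6=23/3
seg 1: a=4, c=M1/2=-5, d=(M2−M1)/(6·2)=4/3, b=Δ1−h1·(2M1+M2)/6=8/3
seg 2: a=0, c=M2/2=3, d=(M3−M2)/(6·2)=-25/24, b=Δ2−h2·(2M2+M3)/6=-4/3
seg 3: a=1, c=M3/2=-13/4, d=(M4−M3)/(6·1)=13/12, b=Δ3−h3·(2M3+M4)/6=-11/6
t_q=7/2 → seg 2, τ=1/2; S=0+-4/3·τ+3·τ²+-25/24·τ³=-3/64

  seg 0: a=-2 b=23/3 c=0 d=-5/3
  seg 1: a=4 b=8/3 c=-5 d=4/3
  seg 2: a=0 b=-4/3 c=3 d=-25/24
  seg 3: a=1 b=-11/6 c=-13/4 d=13/12
S(7/2) = -3/64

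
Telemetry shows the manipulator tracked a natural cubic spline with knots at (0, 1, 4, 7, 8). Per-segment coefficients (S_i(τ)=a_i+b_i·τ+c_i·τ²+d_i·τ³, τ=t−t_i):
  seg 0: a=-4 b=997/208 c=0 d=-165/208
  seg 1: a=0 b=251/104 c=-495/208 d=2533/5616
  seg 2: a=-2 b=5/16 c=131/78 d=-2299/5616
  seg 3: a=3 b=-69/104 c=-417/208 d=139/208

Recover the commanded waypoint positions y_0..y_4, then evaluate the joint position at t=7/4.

y_0 = S_0(0) = a_0 = -4
y_1 = S_1(0) = a_1 = 0
y_2 = S_2(0) = a_2 = -2
y_3 = S_3(0) = a_3 = 3
y_4 = S_3(1) = 1
t_q=7/4 is in segment 1 (τ=3/4); S_1(τ)=8809/13312

y_0=-4 y_1=0 y_2=-2 y_3=3 y_4=1
S(7/4) = 8809/13312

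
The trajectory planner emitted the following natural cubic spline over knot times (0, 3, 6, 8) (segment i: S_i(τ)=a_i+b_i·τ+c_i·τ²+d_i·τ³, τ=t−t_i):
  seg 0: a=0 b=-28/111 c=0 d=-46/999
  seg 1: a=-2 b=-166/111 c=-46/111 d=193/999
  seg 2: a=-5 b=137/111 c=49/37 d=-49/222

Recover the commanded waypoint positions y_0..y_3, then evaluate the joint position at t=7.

y_0 = S_0(0) = a_0 = 0
y_1 = S_1(0) = a_1 = -2
y_2 = S_2(0) = a_2 = -5
y_3 = S_2(2) = 1
t_q=7 is in segment 2 (τ=1); S_2(τ)=-197/74

y_0=0 y_1=-2 y_2=-5 y_3=1
S(7) = -197/74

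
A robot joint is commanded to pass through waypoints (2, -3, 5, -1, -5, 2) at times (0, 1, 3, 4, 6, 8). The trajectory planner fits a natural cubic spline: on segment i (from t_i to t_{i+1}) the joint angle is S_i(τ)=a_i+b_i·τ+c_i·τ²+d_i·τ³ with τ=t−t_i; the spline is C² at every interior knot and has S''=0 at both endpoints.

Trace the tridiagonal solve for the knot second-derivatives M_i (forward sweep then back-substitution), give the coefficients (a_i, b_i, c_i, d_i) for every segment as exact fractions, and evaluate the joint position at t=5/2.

  seg 0: a=2 b=-5013/680 c=0 d=1613/680
  seg 1: a=-3 b=-87/340 c=4839/680 d=-212/85
  seg 2: a=5 b=-117/68 c=-5337/680 d=2427/680
  seg 3: a=-1 b=-4563/680 c=243/85 d=-137/544
  seg 4: a=-5 b=579/340 c=1833/1360 d=-611/2720
S(5/2) = 11451/2720

Δ: Δ0=-5, Δ1=4, Δ2=-6, Δ3=-2, Δ4=7/2
row 1: diag=6, rhs=54; c'=1/3, d'=9
row 2: denom=6−2·1/3=16/3; d'=(-60−2·9)/(16/3)=-117/8
row 3: denom=6−1·3/16=93/16; d'=(24−1·-117/8)/(93/16)=206/31
row 4: denom=8−2·32/93=680/93; d'=(33−2·206/31)/(680/93)=1833/680
back: M4=1833/680
back: M3=206/31−32/93·1833/680=486/85
back: M2=-117/8−3/16·486/85=-5337/340
back: M1=9−1/3·-5337/340=4839/340
M: M0=0, M1=4839/340, M2=-5337/340, M3=486/85, M4=1833/680, M5=0
seg 0: a=2, c=M0/2=0, d=(M1−M0)/(6·1)=1613/680, b=Δ0−h0·(2M0+M1)/6=-5013/680
seg 1: a=-3, c=M1/2=4839/680, d=(M2−M1)/(6·2)=-212/85, b=Δ1−h1·(2M1+M2)/6=-87/340
seg 2: a=5, c=M2/2=-5337/680, d=(M3−M2)/(6·1)=2427/680, b=Δ2−h2·(2M2+M3)/6=-117/68
seg 3: a=-1, c=M3/2=243/85, d=(M4−M3)/(6·2)=-137/544, b=Δ3−h3·(2M3+M4)/6=-4563/680
seg 4: a=-5, c=M4/2=1833/1360, d=(M5−M4)/(6·2)=-611/2720, b=Δ4−h4·(2M4+M5)/6=579/340
t_q=5/2 → seg 1, τ=3/2; S=-3+-87/340·τ+4839/680·τ²+-212/85·τ³=11451/2720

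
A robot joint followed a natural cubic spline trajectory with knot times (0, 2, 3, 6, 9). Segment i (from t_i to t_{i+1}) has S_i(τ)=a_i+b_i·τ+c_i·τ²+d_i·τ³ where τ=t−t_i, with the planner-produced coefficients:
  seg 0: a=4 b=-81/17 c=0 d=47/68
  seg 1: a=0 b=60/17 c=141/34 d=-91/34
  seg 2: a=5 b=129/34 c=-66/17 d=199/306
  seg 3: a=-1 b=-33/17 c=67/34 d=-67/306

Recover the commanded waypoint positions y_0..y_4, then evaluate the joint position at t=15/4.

y_0=4 y_1=0 y_2=5 y_3=-1 y_4=5
S(15/4) = 12917/2176

y_0 = S_0(0) = a_0 = 4
y_1 = S_1(0) = a_1 = 0
y_2 = S_2(0) = a_2 = 5
y_3 = S_3(0) = a_3 = -1
y_4 = S_3(3) = 5
t_q=15/4 is in segment 2 (τ=3/4); S_2(τ)=12917/2176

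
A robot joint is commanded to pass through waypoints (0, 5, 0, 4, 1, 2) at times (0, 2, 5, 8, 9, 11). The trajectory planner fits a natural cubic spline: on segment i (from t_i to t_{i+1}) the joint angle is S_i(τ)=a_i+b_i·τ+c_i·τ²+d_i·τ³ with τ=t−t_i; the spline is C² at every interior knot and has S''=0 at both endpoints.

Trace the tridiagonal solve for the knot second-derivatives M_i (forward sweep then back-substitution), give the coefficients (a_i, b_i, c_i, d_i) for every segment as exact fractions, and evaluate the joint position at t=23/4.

  seg 0: a=0 b=34639/9354 c=0 d=-5627/18708
  seg 1: a=5 b=877/9354 c=-5627/3118 d=5696/14031
  seg 2: a=0 b=2119/9354 c=5765/3118 d=-6922/14031
  seg 3: a=4 b=-18707/9354 c=-8079/3118 d=7441/4677
  seg 4: a=1 b=-22535/9354 c=6803/3118 d=-6803/18708
S(23/4) = 24989/24944

Δ: Δ0=5/2, Δ1=-5/3, Δ2=4/3, Δ3=-3, Δ4=1/2
row 1: diag=10, rhs=-25; c'=3/10, d'=-5/2
row 2: denom=12−3·3/10=111/10; d'=(18−3·-5/2)/(111/10)=85/37
row 3: denom=8−3·10/37=266/37; d'=(-26−3·85/37)/(266/37)=-1217/266
row 4: denom=6−1·37/266=1559/266; d'=(21−1·-1217/266)/(1559/266)=6803/1559
back: M4=6803/1559
back: M3=-1217/266−37/266·6803/1559=-8079/1559
back: M2=85/37−10/37·-8079/1559=5765/1559
back: M1=-5/2−3/10·5765/1559=-5627/1559
M: M0=0, M1=-5627/1559, M2=5765/1559, M3=-8079/1559, M4=6803/1559, M5=0
seg 0: a=0, c=M0/2=0, d=(M1−M0)/(6·2)=-5627/18708, b=Δ0−h0·(2M0+M1)/6=34639/9354
seg 1: a=5, c=M1/2=-5627/3118, d=(M2−M1)/(6·3)=5696/14031, b=Δ1−h1·(2M1+M2)/6=877/9354
seg 2: a=0, c=M2/2=5765/3118, d=(M3−M2)/(6·3)=-6922/14031, b=Δ2−h2·(2M2+M3)/6=2119/9354
seg 3: a=4, c=M3/2=-8079/3118, d=(M4−M3)/(6·1)=7441/4677, b=Δ3−h3·(2M3+M4)/6=-18707/9354
seg 4: a=1, c=M4/2=6803/3118, d=(M5−M4)/(6·2)=-6803/18708, b=Δ4−h4·(2M4+M5)/6=-22535/9354
t_q=23/4 → seg 2, τ=3/4; S=0+2119/9354·τ+5765/3118·τ²+-6922/14031·τ³=24989/24944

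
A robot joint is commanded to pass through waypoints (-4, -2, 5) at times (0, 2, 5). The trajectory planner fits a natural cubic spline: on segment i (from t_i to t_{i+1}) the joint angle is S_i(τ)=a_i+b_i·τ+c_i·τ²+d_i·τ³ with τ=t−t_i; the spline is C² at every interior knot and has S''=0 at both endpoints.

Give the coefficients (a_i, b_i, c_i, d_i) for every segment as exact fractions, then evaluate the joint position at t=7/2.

  seg 0: a=-4 b=11/15 c=0 d=1/15
  seg 1: a=-2 b=23/15 c=2/5 d=-2/45
S(7/2) = 21/20

Δ: Δ0=1, Δ1=7/3
row 1: diag=10, rhs=8; c'=3/10, d'=4/5
back: M1=4/5
M: M0=0, M1=4/5, M2=0
seg 0: a=-4, c=M0/2=0, d=(M1−M0)/(6·2)=1/15, b=Δ0−h0·(2M0+M1)/6=11/15
seg 1: a=-2, c=M1/2=2/5, d=(M2−M1)/(6·3)=-2/45, b=Δ1−h1·(2M1+M2)/6=23/15
t_q=7/2 → seg 1, τ=3/2; S=-2+23/15·τ+2/5·τ²+-2/45·τ³=21/20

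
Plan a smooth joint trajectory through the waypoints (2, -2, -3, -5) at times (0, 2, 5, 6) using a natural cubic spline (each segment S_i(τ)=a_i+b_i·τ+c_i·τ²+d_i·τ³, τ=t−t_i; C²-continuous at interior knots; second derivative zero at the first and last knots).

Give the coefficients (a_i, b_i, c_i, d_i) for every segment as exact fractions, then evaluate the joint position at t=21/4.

  seg 0: a=2 b=-536/213 c=0 d=55/426
  seg 1: a=-2 b=-206/213 c=55/71 d=-40/213
  seg 2: a=-3 b=-296/213 c=-65/71 d=65/213
S(21/4) = -15449/4544

Δ: Δ0=-2, Δ1=-1/3, Δ2=-2
row 1: diag=10, rhs=10; c'=3/10, d'=1
row 2: denom=8−3·3/10=71/10; d'=(-10−3·1)/(71/10)=-130/71
back: M2=-130/71
back: M1=1−3/10·-130/71=110/71
M: M0=0, M1=110/71, M2=-130/71, M3=0
seg 0: a=2, c=M0/2=0, d=(M1−M0)/(6·2)=55/426, b=Δ0−h0·(2M0+M1)/6=-536/213
seg 1: a=-2, c=M1/2=55/71, d=(M2−M1)/(6·3)=-40/213, b=Δ1−h1·(2M1+M2)/6=-206/213
seg 2: a=-3, c=M2/2=-65/71, d=(M3−M2)/(6·1)=65/213, b=Δ2−h2·(2M2+M3)/6=-296/213
t_q=21/4 → seg 2, τ=1/4; S=-3+-296/213·τ+-65/71·τ²+65/213·τ³=-15449/4544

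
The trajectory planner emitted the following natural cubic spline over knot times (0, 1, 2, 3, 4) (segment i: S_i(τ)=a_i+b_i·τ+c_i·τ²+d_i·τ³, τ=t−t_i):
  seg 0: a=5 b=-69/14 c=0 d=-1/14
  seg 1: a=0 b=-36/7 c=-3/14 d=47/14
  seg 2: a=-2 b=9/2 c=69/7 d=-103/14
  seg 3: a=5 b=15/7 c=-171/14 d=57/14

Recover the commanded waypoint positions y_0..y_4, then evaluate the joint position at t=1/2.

y_0=5 y_1=0 y_2=-2 y_3=5 y_4=-1
S(1/2) = 283/112

y_0 = S_0(0) = a_0 = 5
y_1 = S_1(0) = a_1 = 0
y_2 = S_2(0) = a_2 = -2
y_3 = S_3(0) = a_3 = 5
y_4 = S_3(1) = -1
t_q=1/2 is in segment 0 (τ=1/2); S_0(τ)=283/112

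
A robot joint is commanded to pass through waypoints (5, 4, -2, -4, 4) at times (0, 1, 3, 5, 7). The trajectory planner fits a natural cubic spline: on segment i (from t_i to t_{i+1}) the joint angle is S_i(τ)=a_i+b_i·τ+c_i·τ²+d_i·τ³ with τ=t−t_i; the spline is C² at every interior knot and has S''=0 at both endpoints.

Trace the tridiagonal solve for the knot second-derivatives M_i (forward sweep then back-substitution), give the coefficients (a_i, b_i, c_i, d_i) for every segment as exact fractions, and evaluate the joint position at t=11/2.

  seg 0: a=5 b=-49/82 c=0 d=-33/82
  seg 1: a=4 b=-74/41 c=-99/82 d=25/82
  seg 2: a=-2 b=-122/41 c=51/82 d=15/82
  seg 3: a=-4 b=70/41 c=141/82 d=-47/164
S(11/2) = -3611/1312

Δ: Δ0=-1, Δ1=-3, Δ2=-1, Δ3=4
row 1: diag=6, rhs=-12; c'=1/3, d'=-2
row 2: denom=8−2·1/3=22/3; d'=(12−2·-2)/(22/3)=24/11
row 3: denom=8−2·3/11=82/11; d'=(30−2·24/11)/(82/11)=141/41
back: M3=141/41
back: M2=24/11−3/11·141/41=51/41
back: M1=-2−1/3·51/41=-99/41
M: M0=0, M1=-99/41, M2=51/41, M3=141/41, M4=0
seg 0: a=5, c=M0/2=0, d=(M1−M0)/(6·1)=-33/82, b=Δ0−h0·(2M0+M1)/6=-49/82
seg 1: a=4, c=M1/2=-99/82, d=(M2−M1)/(6·2)=25/82, b=Δ1−h1·(2M1+M2)/6=-74/41
seg 2: a=-2, c=M2/2=51/82, d=(M3−M2)/(6·2)=15/82, b=Δ2−h2·(2M2+M3)/6=-122/41
seg 3: a=-4, c=M3/2=141/82, d=(M4−M3)/(6·2)=-47/164, b=Δ3−h3·(2M3+M4)/6=70/41
t_q=11/2 → seg 3, τ=1/2; S=-4+70/41·τ+141/82·τ²+-47/164·τ³=-3611/1312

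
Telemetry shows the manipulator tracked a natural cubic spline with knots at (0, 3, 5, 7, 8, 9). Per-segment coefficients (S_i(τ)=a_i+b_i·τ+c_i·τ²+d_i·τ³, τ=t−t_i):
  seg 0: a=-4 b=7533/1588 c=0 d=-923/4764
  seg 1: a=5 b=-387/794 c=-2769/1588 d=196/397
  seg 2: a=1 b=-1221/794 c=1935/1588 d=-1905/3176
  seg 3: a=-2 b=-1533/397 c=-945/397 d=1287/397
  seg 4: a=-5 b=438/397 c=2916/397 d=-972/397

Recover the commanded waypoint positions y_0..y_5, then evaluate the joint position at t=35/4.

y_0 = S_0(0) = a_0 = -4
y_1 = S_1(0) = a_1 = 5
y_2 = S_2(0) = a_2 = 1
y_3 = S_3(0) = a_3 = -2
y_4 = S_4(0) = a_4 = -5
y_5 = S_4(1) = 1
t_q=35/4 is in segment 4 (τ=3/4); S_4(τ)=-6821/6352

y_0=-4 y_1=5 y_2=1 y_3=-2 y_4=-5 y_5=1
S(35/4) = -6821/6352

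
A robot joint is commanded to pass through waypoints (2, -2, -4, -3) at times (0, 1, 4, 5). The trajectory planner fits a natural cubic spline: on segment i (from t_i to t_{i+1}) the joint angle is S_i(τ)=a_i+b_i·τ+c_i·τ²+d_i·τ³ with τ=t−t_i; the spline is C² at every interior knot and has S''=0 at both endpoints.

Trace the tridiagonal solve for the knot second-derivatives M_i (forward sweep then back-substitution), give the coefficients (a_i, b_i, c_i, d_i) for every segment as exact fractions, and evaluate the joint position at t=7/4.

  seg 0: a=2 b=-145/33 c=0 d=13/33
  seg 1: a=-2 b=-106/33 c=13/11 d=-1/9
  seg 2: a=-4 b=29/33 c=2/11 d=-2/33
S(7/4) = -2669/704

Δ: Δ0=-4, Δ1=-2/3, Δ2=1
row 1: diag=8, rhs=20; c'=3/8, d'=5/2
row 2: denom=8−3·3/8=55/8; d'=(10−3·5/2)/(55/8)=4/11
back: M2=4/11
back: M1=5/2−3/8·4/11=26/11
M: M0=0, M1=26/11, M2=4/11, M3=0
seg 0: a=2, c=M0/2=0, d=(M1−M0)/(6·1)=13/33, b=Δ0−h0·(2M0+M1)/6=-145/33
seg 1: a=-2, c=M1/2=13/11, d=(M2−M1)/(6·3)=-1/9, b=Δ1−h1·(2M1+M2)/6=-106/33
seg 2: a=-4, c=M2/2=2/11, d=(M3−M2)/(6·1)=-2/33, b=Δ2−h2·(2M2+M3)/6=29/33
t_q=7/4 → seg 1, τ=3/4; S=-2+-106/33·τ+13/11·τ²+-1/9·τ³=-2669/704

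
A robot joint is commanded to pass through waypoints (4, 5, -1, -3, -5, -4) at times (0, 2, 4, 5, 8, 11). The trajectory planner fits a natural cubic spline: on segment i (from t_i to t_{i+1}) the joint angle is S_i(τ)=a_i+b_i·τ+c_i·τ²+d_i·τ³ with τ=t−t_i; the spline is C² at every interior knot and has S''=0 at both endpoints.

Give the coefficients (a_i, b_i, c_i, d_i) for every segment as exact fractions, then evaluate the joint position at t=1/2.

  seg 0: a=4 b=1433/933 c=0 d=-1933/7464
  seg 1: a=5 b=-2933/1866 c=-1933/1244 d=1567/3732
  seg 2: a=-1 b=-5129/1866 c=1201/1244 d=-809/3732
  seg 3: a=-3 b=-5479/3732 c=98/311 d=-179/11196
  seg 4: a=-5 b=-17/1866 c=213/1244 d=-71/3732
S(1/2) = 94257/19904

Δ: Δ0=1/2, Δ1=-3, Δ2=-2, Δ3=-2/3, Δ4=1/3
row 1: diag=8, rhs=-21; c'=1/4, d'=-21/8
row 2: denom=6−2·1/4=11/2; d'=(6−2·-21/8)/(11/2)=45/22
row 3: denom=8−1·2/11=86/11; d'=(8−1·45/22)/(86/11)=131/172
row 4: denom=12−3·33/86=933/86; d'=(6−3·131/172)/(933/86)=213/622
back: M4=213/622
back: M3=131/172−33/86·213/622=196/311
back: M2=45/22−2/11·196/311=1201/622
back: M1=-21/8−1/4·1201/622=-1933/622
M: M0=0, M1=-1933/622, M2=1201/622, M3=196/311, M4=213/622, M5=0
seg 0: a=4, c=M0/2=0, d=(M1−M0)/(6·2)=-1933/7464, b=Δ0−h0·(2M0+M1)/6=1433/933
seg 1: a=5, c=M1/2=-1933/1244, d=(M2−M1)/(6·2)=1567/3732, b=Δ1−h1·(2M1+M2)/6=-2933/1866
seg 2: a=-1, c=M2/2=1201/1244, d=(M3−M2)/(6·1)=-809/3732, b=Δ2−h2·(2M2+M3)/6=-5129/1866
seg 3: a=-3, c=M3/2=98/311, d=(M4−M3)/(6·3)=-179/11196, b=Δ3−h3·(2M3+M4)/6=-5479/3732
seg 4: a=-5, c=M4/2=213/1244, d=(M5−M4)/(6·3)=-71/3732, b=Δ4−h4·(2M4+M5)/6=-17/1866
t_q=1/2 → seg 0, τ=1/2; S=4+1433/933·τ+0·τ²+-1933/7464·τ³=94257/19904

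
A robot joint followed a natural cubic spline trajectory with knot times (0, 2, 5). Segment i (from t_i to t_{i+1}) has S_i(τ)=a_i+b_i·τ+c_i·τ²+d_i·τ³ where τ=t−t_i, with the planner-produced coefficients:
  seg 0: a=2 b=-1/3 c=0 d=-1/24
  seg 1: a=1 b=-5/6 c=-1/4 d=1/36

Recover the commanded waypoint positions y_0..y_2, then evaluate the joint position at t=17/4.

y_0 = S_0(0) = a_0 = 2
y_1 = S_1(0) = a_1 = 1
y_2 = S_1(3) = -3
t_q=17/4 is in segment 1 (τ=9/4); S_1(τ)=-467/256

y_0=2 y_1=1 y_2=-3
S(17/4) = -467/256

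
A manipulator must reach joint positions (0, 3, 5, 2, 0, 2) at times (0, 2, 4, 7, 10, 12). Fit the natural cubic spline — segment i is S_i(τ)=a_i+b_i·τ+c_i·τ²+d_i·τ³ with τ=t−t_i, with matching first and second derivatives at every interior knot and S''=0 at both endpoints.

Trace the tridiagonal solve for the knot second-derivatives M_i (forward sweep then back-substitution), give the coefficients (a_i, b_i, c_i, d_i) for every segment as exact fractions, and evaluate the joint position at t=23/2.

  seg 0: a=0 b=5863/3858 c=0 d=-19/3858
  seg 1: a=3 b=5635/3858 c=-19/643 d=-1549/15432
  seg 2: a=5 b=266/1929 c=-1625/2572 d=5845/69444
  seg 3: a=2 b=-10651/7716 c=485/3858 d=2597/69444
  seg 4: a=0 b=740/1929 c=1189/2572 d=-1189/15432
S(23/2) = 55783/41152

Δ: Δ0=3/2, Δ1=1, Δ2=-1, Δ3=-2/3, Δ4=1
row 1: diag=8, rhs=-3; c'=1/4, d'=-3/8
row 2: denom=10−2·1/4=19/2; d'=(-12−2·-3/8)/(19/2)=-45/38
row 3: denom=12−3·6/19=210/19; d'=(2−3·-45/38)/(210/19)=211/420
row 4: denom=10−3·19/70=643/70; d'=(10−3·211/420)/(643/70)=1189/1286
back: M4=1189/1286
back: M3=211/420−19/70·1189/1286=485/1929
back: M2=-45/38−6/19·485/1929=-1625/1286
back: M1=-3/8−1/4·-1625/1286=-38/643
M: M0=0, M1=-38/643, M2=-1625/1286, M3=485/1929, M4=1189/1286, M5=0
seg 0: a=0, c=M0/2=0, d=(M1−M0)/(6·2)=-19/3858, b=Δ0−h0·(2M0+M1)/6=5863/3858
seg 1: a=3, c=M1/2=-19/643, d=(M2−M1)/(6·2)=-1549/15432, b=Δ1−h1·(2M1+M2)/6=5635/3858
seg 2: a=5, c=M2/2=-1625/2572, d=(M3−M2)/(6·3)=5845/69444, b=Δ2−h2·(2M2+M3)/6=266/1929
seg 3: a=2, c=M3/2=485/3858, d=(M4−M3)/(6·3)=2597/69444, b=Δ3−h3·(2M3+M4)/6=-10651/7716
seg 4: a=0, c=M4/2=1189/2572, d=(M5−M4)/(6·2)=-1189/15432, b=Δ4−h4·(2M4+M5)/6=740/1929
t_q=23/2 → seg 4, τ=3/2; S=0+740/1929·τ+1189/2572·τ²+-1189/15432·τ³=55783/41152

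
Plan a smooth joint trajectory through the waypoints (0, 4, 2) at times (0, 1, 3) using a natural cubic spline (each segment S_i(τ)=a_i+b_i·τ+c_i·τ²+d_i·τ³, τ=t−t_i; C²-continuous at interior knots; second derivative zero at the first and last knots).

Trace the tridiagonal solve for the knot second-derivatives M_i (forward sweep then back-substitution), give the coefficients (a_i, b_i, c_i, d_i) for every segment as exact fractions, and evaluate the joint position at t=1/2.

  seg 0: a=0 b=29/6 c=0 d=-5/6
  seg 1: a=4 b=7/3 c=-5/2 d=5/12
S(1/2) = 37/16

Δ: Δ0=4, Δ1=-1
row 1: diag=6, rhs=-30; c'=1/3, d'=-5
back: M1=-5
M: M0=0, M1=-5, M2=0
seg 0: a=0, c=M0/2=0, d=(M1−M0)/(6·1)=-5/6, b=Δ0−h0·(2M0+M1)/6=29/6
seg 1: a=4, c=M1/2=-5/2, d=(M2−M1)/(6·2)=5/12, b=Δ1−h1·(2M1+M2)/6=7/3
t_q=1/2 → seg 0, τ=1/2; S=0+29/6·τ+0·τ²+-5/6·τ³=37/16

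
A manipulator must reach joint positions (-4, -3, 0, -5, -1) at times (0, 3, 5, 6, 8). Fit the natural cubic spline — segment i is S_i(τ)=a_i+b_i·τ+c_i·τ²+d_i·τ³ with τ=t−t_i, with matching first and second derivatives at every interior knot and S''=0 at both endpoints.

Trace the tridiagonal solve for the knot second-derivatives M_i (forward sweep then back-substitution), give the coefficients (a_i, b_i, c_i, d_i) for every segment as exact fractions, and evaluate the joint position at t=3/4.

Δ: Δ0=1/3, Δ1=3/2, Δ2=-5, Δ3=2
row 1: diag=10, rhs=7; c'=1/5, d'=7/10
row 2: denom=6−2·1/5=28/5; d'=(-39−2·7/10)/(28/5)=-101/14
row 3: denom=6−1·5/28=163/28; d'=(42−1·-101/14)/(163/28)=1378/163
back: M3=1378/163
back: M2=-101/14−5/28·1378/163=-1422/163
back: M1=7/10−1/5·-1422/163=797/326
M: M0=0, M1=797/326, M2=-1422/163, M3=1378/163, M4=0
seg 0: a=-4, c=M0/2=0, d=(M1−M0)/(6·3)=797/5868, b=Δ0−h0·(2M0+M1)/6=-1739/1956
seg 1: a=-3, c=M1/2=797/652, d=(M2−M1)/(6·2)=-3641/3912, b=Δ1−h1·(2M1+M2)/6=2717/978
seg 2: a=0, c=M2/2=-711/163, d=(M3−M2)/(6·1)=1400/489, b=Δ2−h2·(2M2+M3)/6=-1712/489
seg 3: a=-5, c=M3/2=689/163, d=(M4−M3)/(6·2)=-689/978, b=Δ3−h3·(2M3+M4)/6=-1778/489
t_q=3/4 → seg 0, τ=3/4; S=-4+-1739/1956·τ+0·τ²+797/5868·τ³=-192345/41728

  seg 0: a=-4 b=-1739/1956 c=0 d=797/5868
  seg 1: a=-3 b=2717/978 c=797/652 d=-3641/3912
  seg 2: a=0 b=-1712/489 c=-711/163 d=1400/489
  seg 3: a=-5 b=-1778/489 c=689/163 d=-689/978
S(3/4) = -192345/41728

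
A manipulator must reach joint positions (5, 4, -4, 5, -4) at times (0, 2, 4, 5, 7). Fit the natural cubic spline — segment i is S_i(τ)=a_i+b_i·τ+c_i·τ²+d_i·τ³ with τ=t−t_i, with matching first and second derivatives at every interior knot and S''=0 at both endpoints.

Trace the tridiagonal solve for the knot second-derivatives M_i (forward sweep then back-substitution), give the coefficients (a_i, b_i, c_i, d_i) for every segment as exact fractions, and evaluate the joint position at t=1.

Δ: Δ0=-1/2, Δ1=-4, Δ2=9, Δ3=-9/2
row 1: diag=8, rhs=-21; c'=1/4, d'=-21/8
row 2: denom=6−2·1/4=11/2; d'=(78−2·-21/8)/(11/2)=333/22
row 3: denom=6−1·2/11=64/11; d'=(-81−1·333/22)/(64/11)=-2115/128
back: M3=-2115/128
back: M2=333/22−2/11·-2115/128=1161/64
back: M1=-21/8−1/4·1161/64=-1833/256
M: M0=0, M1=-1833/256, M2=1161/64, M3=-2115/128, M4=0
seg 0: a=5, c=M0/2=0, d=(M1−M0)/(6·2)=-611/1024, b=Δ0−h0·(2M0+M1)/6=483/256
seg 1: a=4, c=M1/2=-1833/512, d=(M2−M1)/(6·2)=2159/1024, b=Δ1−h1·(2M1+M2)/6=-675/128
seg 2: a=-4, c=M2/2=1161/128, d=(M3−M2)/(6·1)=-1479/256, b=Δ2−h2·(2M2+M3)/6=1461/256
seg 3: a=5, c=M3/2=-2115/256, d=(M4−M3)/(6·2)=705/512, b=Δ3−h3·(2M3+M4)/6=417/64
t_q=1 → seg 0, τ=1; S=5+483/256·τ+0·τ²+-611/1024·τ³=6441/1024

  seg 0: a=5 b=483/256 c=0 d=-611/1024
  seg 1: a=4 b=-675/128 c=-1833/512 d=2159/1024
  seg 2: a=-4 b=1461/256 c=1161/128 d=-1479/256
  seg 3: a=5 b=417/64 c=-2115/256 d=705/512
S(1) = 6441/1024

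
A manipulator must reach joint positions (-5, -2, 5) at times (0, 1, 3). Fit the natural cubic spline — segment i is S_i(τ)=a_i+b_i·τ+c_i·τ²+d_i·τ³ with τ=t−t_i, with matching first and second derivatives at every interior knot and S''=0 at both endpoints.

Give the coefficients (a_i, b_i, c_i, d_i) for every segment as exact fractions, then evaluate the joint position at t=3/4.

  seg 0: a=-5 b=35/12 c=0 d=1/12
  seg 1: a=-2 b=19/6 c=1/4 d=-1/24
S(3/4) = -711/256

Δ: Δ0=3, Δ1=7/2
row 1: diag=6, rhs=3; c'=1/3, d'=1/2
back: M1=1/2
M: M0=0, M1=1/2, M2=0
seg 0: a=-5, c=M0/2=0, d=(M1−M0)/(6·1)=1/12, b=Δ0−h0·(2M0+M1)/6=35/12
seg 1: a=-2, c=M1/2=1/4, d=(M2−M1)/(6·2)=-1/24, b=Δ1−h1·(2M1+M2)/6=19/6
t_q=3/4 → seg 0, τ=3/4; S=-5+35/12·τ+0·τ²+1/12·τ³=-711/256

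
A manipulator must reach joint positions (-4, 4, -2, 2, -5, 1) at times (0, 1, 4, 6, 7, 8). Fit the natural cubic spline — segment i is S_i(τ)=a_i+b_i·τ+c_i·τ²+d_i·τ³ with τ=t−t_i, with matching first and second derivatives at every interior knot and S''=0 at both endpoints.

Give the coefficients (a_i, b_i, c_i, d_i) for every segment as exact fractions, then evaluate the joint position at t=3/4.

  seg 0: a=-4 b=2950/301 c=0 d=-542/301
  seg 1: a=4 b=1324/301 c=-1626/301 d=328/301
  seg 2: a=-2 b=424/301 c=1326/301 d=-1237/602
  seg 3: a=2 b=-242/43 c=-2385/301 d=1972/301
  seg 4: a=-5 b=-548/301 c=3531/301 d=-1177/301
S(3/4) = 3565/1376

Δ: Δ0=8, Δ1=-2, Δ2=2, Δ3=-7, Δ4=6
row 1: diag=8, rhs=-60; c'=3/8, d'=-15/2
row 2: denom=10−3·3/8=71/8; d'=(24−3·-15/2)/(71/8)=372/71
row 3: denom=6−2·16/71=394/71; d'=(-54−2·372/71)/(394/71)=-2289/197
row 4: denom=4−1·71/394=1505/394; d'=(78−1·-2289/197)/(1505/394)=7062/301
back: M4=7062/301
back: M3=-2289/197−71/394·7062/301=-4770/301
back: M2=372/71−16/71·-4770/301=2652/301
back: M1=-15/2−3/8·2652/301=-3252/301
M: M0=0, M1=-3252/301, M2=2652/301, M3=-4770/301, M4=7062/301, M5=0
seg 0: a=-4, c=M0/2=0, d=(M1−M0)/(6·1)=-542/301, b=Δ0−h0·(2M0+M1)/6=2950/301
seg 1: a=4, c=M1/2=-1626/301, d=(M2−M1)/(6·3)=328/301, b=Δ1−h1·(2M1+M2)/6=1324/301
seg 2: a=-2, c=M2/2=1326/301, d=(M3−M2)/(6·2)=-1237/602, b=Δ2−h2·(2M2+M3)/6=424/301
seg 3: a=2, c=M3/2=-2385/301, d=(M4−M3)/(6·1)=1972/301, b=Δ3−h3·(2M3+M4)/6=-242/43
seg 4: a=-5, c=M4/2=3531/301, d=(M5−M4)/(6·1)=-1177/301, b=Δ4−h4·(2M4+M5)/6=-548/301
t_q=3/4 → seg 0, τ=3/4; S=-4+2950/301·τ+0·τ²+-542/301·τ³=3565/1376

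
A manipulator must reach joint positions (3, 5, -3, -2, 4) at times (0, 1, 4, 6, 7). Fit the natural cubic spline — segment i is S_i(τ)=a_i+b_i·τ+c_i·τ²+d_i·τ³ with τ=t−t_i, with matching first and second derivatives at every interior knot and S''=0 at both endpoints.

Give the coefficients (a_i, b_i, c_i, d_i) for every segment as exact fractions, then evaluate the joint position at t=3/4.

Δ: Δ0=2, Δ1=-8/3, Δ2=1/2, Δ3=6
row 1: diag=8, rhs=-28; c'=3/8, d'=-7/2
row 2: denom=10−3·3/8=71/8; d'=(19−3·-7/2)/(71/8)=236/71
row 3: denom=6−2·16/71=394/71; d'=(33−2·236/71)/(394/71)=1871/394
back: M3=1871/394
back: M2=236/71−16/71·1871/394=444/197
back: M1=-7/2−3/8·444/197=-856/197
M: M0=0, M1=-856/197, M2=444/197, M3=1871/394, M4=0
seg 0: a=3, c=M0/2=0, d=(M1−M0)/(6·1)=-428/591, b=Δ0−h0·(2M0+M1)/6=1610/591
seg 1: a=5, c=M1/2=-428/197, d=(M2−M1)/(6·3)=650/1773, b=Δ1−h1·(2M1+M2)/6=326/591
seg 2: a=-3, c=M2/2=222/197, d=(M3−M2)/(6·2)=983/4728, b=Δ2−h2·(2M2+M3)/6=-1528/591
seg 3: a=-2, c=M3/2=1871/788, d=(M4−M3)/(6·1)=-1871/2364, b=Δ3−h3·(2M3+M4)/6=5221/1182
t_q=3/4 → seg 0, τ=3/4; S=3+1610/591·τ+0·τ²+-428/591·τ³=14933/3152

  seg 0: a=3 b=1610/591 c=0 d=-428/591
  seg 1: a=5 b=326/591 c=-428/197 d=650/1773
  seg 2: a=-3 b=-1528/591 c=222/197 d=983/4728
  seg 3: a=-2 b=5221/1182 c=1871/788 d=-1871/2364
S(3/4) = 14933/3152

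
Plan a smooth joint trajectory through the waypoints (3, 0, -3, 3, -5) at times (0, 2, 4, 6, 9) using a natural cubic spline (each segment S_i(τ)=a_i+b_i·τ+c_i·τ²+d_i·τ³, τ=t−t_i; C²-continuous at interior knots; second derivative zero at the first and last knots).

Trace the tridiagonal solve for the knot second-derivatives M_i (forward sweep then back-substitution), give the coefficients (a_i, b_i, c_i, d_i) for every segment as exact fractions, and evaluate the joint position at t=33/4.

Δ: Δ0=-3/2, Δ1=-3/2, Δ2=3, Δ3=-8/3
row 1: diag=8, rhs=0; c'=1/4, d'=0
row 2: denom=8−2·1/4=15/2; d'=(27−2·0)/(15/2)=18/5
row 3: denom=10−2·4/15=142/15; d'=(-34−2·18/5)/(142/15)=-309/71
back: M3=-309/71
back: M2=18/5−4/15·-309/71=338/71
back: M1=0−1/4·338/71=-169/142
M: M0=0, M1=-169/142, M2=338/71, M3=-309/71, M4=0
seg 0: a=3, c=M0/2=0, d=(M1−M0)/(6·2)=-169/1704, b=Δ0−h0·(2M0+M1)/6=-235/213
seg 1: a=0, c=M1/2=-169/284, d=(M2−M1)/(6·2)=845/1704, b=Δ1−h1·(2M1+M2)/6=-977/426
seg 2: a=-3, c=M2/2=169/71, d=(M3−M2)/(6·2)=-647/852, b=Δ2−h2·(2M2+M3)/6=272/213
seg 3: a=3, c=M3/2=-309/142, d=(M4−M3)/(6·3)=103/426, b=Δ3−h3·(2M3+M4)/6=359/213
t_q=33/4 → seg 3, τ=9/4; S=3+359/213·τ+-309/142·τ²+103/426·τ³=-13359/9088

  seg 0: a=3 b=-235/213 c=0 d=-169/1704
  seg 1: a=0 b=-977/426 c=-169/284 d=845/1704
  seg 2: a=-3 b=272/213 c=169/71 d=-647/852
  seg 3: a=3 b=359/213 c=-309/142 d=103/426
S(33/4) = -13359/9088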